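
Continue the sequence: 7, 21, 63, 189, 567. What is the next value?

Ratios: 21 / 7 = 3.0
This is a geometric sequence with common ratio r = 3.
Next term = 567 * 3 = 1701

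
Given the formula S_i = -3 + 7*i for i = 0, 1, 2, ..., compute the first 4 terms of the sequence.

This is an arithmetic sequence.
i=0: S_0 = -3 + 7*0 = -3
i=1: S_1 = -3 + 7*1 = 4
i=2: S_2 = -3 + 7*2 = 11
i=3: S_3 = -3 + 7*3 = 18
The first 4 terms are: [-3, 4, 11, 18]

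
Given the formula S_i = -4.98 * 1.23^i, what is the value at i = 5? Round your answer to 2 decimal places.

S_5 = -4.98 * 1.23^5 ≈ -4.98 * 2.8153 ≈ -14.02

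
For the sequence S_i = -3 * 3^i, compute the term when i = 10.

S_10 = -3 * 3^10 = -3 * 59049 = -177147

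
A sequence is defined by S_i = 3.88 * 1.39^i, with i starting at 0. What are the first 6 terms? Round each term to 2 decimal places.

This is a geometric sequence.
i=0: S_0 = 3.88 * 1.39^0 = 3.88
i=1: S_1 = 3.88 * 1.39^1 ≈ 5.39
i=2: S_2 = 3.88 * 1.39^2 ≈ 7.5
i=3: S_3 = 3.88 * 1.39^3 ≈ 10.42
i=4: S_4 = 3.88 * 1.39^4 ≈ 14.48
i=5: S_5 = 3.88 * 1.39^5 ≈ 20.13
The first 6 terms are: [3.88, 5.39, 7.5, 10.42, 14.48, 20.13]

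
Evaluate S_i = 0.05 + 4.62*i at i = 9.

S_9 = 0.05 + 4.62*9 = 0.05 + 41.58 = 41.63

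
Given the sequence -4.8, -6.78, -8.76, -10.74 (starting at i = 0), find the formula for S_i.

Check differences: -6.78 - -4.8 = -1.98
-8.76 - -6.78 = -1.98
Common difference d = -1.98.
First term a = -4.8.
Formula: S_i = -4.80 - 1.98*i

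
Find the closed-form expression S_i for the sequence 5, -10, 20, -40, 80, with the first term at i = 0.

Check ratios: -10 / 5 = -2.0
Common ratio r = -2.
First term a = 5.
Formula: S_i = 5 * (-2)^i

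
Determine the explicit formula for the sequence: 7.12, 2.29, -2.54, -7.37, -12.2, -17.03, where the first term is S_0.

Check differences: 2.29 - 7.12 = -4.83
-2.54 - 2.29 = -4.83
Common difference d = -4.83.
First term a = 7.12.
Formula: S_i = 7.12 - 4.83*i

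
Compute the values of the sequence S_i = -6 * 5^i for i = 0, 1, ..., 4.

This is a geometric sequence.
i=0: S_0 = -6 * 5^0 = -6
i=1: S_1 = -6 * 5^1 = -30
i=2: S_2 = -6 * 5^2 = -150
i=3: S_3 = -6 * 5^3 = -750
i=4: S_4 = -6 * 5^4 = -3750
The first 5 terms are: [-6, -30, -150, -750, -3750]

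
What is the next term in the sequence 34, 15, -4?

Differences: 15 - 34 = -19
This is an arithmetic sequence with common difference d = -19.
Next term = -4 + -19 = -23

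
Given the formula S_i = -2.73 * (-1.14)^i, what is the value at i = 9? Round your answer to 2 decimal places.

S_9 = -2.73 * (-1.14)^9 ≈ -2.73 * -3.2519 ≈ 8.88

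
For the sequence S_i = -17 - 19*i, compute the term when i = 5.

S_5 = -17 + -19*5 = -17 + -95 = -112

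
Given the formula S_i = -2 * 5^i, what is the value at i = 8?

S_8 = -2 * 5^8 = -2 * 390625 = -781250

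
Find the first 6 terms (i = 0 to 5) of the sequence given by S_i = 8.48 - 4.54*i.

This is an arithmetic sequence.
i=0: S_0 = 8.48 + -4.54*0 = 8.48
i=1: S_1 = 8.48 + -4.54*1 = 3.94
i=2: S_2 = 8.48 + -4.54*2 = -0.6
i=3: S_3 = 8.48 + -4.54*3 = -5.14
i=4: S_4 = 8.48 + -4.54*4 = -9.68
i=5: S_5 = 8.48 + -4.54*5 = -14.22
The first 6 terms are: [8.48, 3.94, -0.6, -5.14, -9.68, -14.22]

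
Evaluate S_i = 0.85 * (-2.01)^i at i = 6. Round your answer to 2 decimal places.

S_6 = 0.85 * (-2.01)^6 ≈ 0.85 * 65.9442 ≈ 56.05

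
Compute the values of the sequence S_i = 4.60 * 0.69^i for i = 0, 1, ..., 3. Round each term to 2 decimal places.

This is a geometric sequence.
i=0: S_0 = 4.6 * 0.69^0 = 4.6
i=1: S_1 = 4.6 * 0.69^1 ≈ 3.17
i=2: S_2 = 4.6 * 0.69^2 ≈ 2.19
i=3: S_3 = 4.6 * 0.69^3 ≈ 1.51
The first 4 terms are: [4.6, 3.17, 2.19, 1.51]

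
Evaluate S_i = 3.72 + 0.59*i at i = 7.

S_7 = 3.72 + 0.59*7 = 3.72 + 4.13 = 7.85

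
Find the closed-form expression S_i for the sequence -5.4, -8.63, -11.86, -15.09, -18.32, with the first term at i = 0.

Check differences: -8.63 - -5.4 = -3.23
-11.86 - -8.63 = -3.23
Common difference d = -3.23.
First term a = -5.4.
Formula: S_i = -5.40 - 3.23*i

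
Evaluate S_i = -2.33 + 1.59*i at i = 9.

S_9 = -2.33 + 1.59*9 = -2.33 + 14.31 = 11.98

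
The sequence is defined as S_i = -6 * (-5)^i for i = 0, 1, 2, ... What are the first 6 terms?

This is a geometric sequence.
i=0: S_0 = -6 * (-5)^0 = -6
i=1: S_1 = -6 * (-5)^1 = 30
i=2: S_2 = -6 * (-5)^2 = -150
i=3: S_3 = -6 * (-5)^3 = 750
i=4: S_4 = -6 * (-5)^4 = -3750
i=5: S_5 = -6 * (-5)^5 = 18750
The first 6 terms are: [-6, 30, -150, 750, -3750, 18750]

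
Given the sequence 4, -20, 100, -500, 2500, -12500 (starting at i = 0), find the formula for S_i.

Check ratios: -20 / 4 = -5.0
Common ratio r = -5.
First term a = 4.
Formula: S_i = 4 * (-5)^i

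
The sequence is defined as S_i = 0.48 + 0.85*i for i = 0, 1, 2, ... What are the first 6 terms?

This is an arithmetic sequence.
i=0: S_0 = 0.48 + 0.85*0 = 0.48
i=1: S_1 = 0.48 + 0.85*1 = 1.33
i=2: S_2 = 0.48 + 0.85*2 = 2.18
i=3: S_3 = 0.48 + 0.85*3 = 3.03
i=4: S_4 = 0.48 + 0.85*4 = 3.88
i=5: S_5 = 0.48 + 0.85*5 = 4.73
The first 6 terms are: [0.48, 1.33, 2.18, 3.03, 3.88, 4.73]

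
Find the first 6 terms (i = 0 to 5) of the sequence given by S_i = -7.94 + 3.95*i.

This is an arithmetic sequence.
i=0: S_0 = -7.94 + 3.95*0 = -7.94
i=1: S_1 = -7.94 + 3.95*1 = -3.99
i=2: S_2 = -7.94 + 3.95*2 = -0.04
i=3: S_3 = -7.94 + 3.95*3 = 3.91
i=4: S_4 = -7.94 + 3.95*4 = 7.86
i=5: S_5 = -7.94 + 3.95*5 = 11.81
The first 6 terms are: [-7.94, -3.99, -0.04, 3.91, 7.86, 11.81]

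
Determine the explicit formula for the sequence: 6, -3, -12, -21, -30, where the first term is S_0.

Check differences: -3 - 6 = -9
-12 - -3 = -9
Common difference d = -9.
First term a = 6.
Formula: S_i = 6 - 9*i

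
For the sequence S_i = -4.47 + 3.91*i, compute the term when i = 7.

S_7 = -4.47 + 3.91*7 = -4.47 + 27.37 = 22.9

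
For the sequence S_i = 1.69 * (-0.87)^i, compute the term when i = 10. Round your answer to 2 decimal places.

S_10 = 1.69 * (-0.87)^10 ≈ 1.69 * 0.2484 ≈ 0.42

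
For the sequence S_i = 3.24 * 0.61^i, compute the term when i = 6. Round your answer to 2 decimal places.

S_6 = 3.24 * 0.61^6 ≈ 3.24 * 0.0515 ≈ 0.17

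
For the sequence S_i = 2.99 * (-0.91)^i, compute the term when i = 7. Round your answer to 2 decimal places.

S_7 = 2.99 * (-0.91)^7 ≈ 2.99 * -0.5168 ≈ -1.55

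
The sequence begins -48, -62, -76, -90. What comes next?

Differences: -62 - -48 = -14
This is an arithmetic sequence with common difference d = -14.
Next term = -90 + -14 = -104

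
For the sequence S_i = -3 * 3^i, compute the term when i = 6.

S_6 = -3 * 3^6 = -3 * 729 = -2187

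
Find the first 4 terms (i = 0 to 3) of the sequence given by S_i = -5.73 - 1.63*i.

This is an arithmetic sequence.
i=0: S_0 = -5.73 + -1.63*0 = -5.73
i=1: S_1 = -5.73 + -1.63*1 = -7.36
i=2: S_2 = -5.73 + -1.63*2 = -8.99
i=3: S_3 = -5.73 + -1.63*3 = -10.62
The first 4 terms are: [-5.73, -7.36, -8.99, -10.62]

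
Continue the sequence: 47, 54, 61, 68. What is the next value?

Differences: 54 - 47 = 7
This is an arithmetic sequence with common difference d = 7.
Next term = 68 + 7 = 75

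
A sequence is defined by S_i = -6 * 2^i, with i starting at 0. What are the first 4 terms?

This is a geometric sequence.
i=0: S_0 = -6 * 2^0 = -6
i=1: S_1 = -6 * 2^1 = -12
i=2: S_2 = -6 * 2^2 = -24
i=3: S_3 = -6 * 2^3 = -48
The first 4 terms are: [-6, -12, -24, -48]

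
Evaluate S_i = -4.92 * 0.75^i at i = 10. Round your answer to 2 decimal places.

S_10 = -4.92 * 0.75^10 ≈ -4.92 * 0.0563 ≈ -0.28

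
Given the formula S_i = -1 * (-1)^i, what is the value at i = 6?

S_6 = -1 * (-1)^6 = -1 * 1 = -1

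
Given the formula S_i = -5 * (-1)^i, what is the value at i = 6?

S_6 = -5 * (-1)^6 = -5 * 1 = -5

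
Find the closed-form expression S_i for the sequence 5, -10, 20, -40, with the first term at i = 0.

Check ratios: -10 / 5 = -2.0
Common ratio r = -2.
First term a = 5.
Formula: S_i = 5 * (-2)^i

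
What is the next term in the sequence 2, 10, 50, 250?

Ratios: 10 / 2 = 5.0
This is a geometric sequence with common ratio r = 5.
Next term = 250 * 5 = 1250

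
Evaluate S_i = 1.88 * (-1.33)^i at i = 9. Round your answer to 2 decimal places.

S_9 = 1.88 * (-1.33)^9 ≈ 1.88 * -13.0216 ≈ -24.48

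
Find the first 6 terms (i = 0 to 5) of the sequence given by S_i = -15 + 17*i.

This is an arithmetic sequence.
i=0: S_0 = -15 + 17*0 = -15
i=1: S_1 = -15 + 17*1 = 2
i=2: S_2 = -15 + 17*2 = 19
i=3: S_3 = -15 + 17*3 = 36
i=4: S_4 = -15 + 17*4 = 53
i=5: S_5 = -15 + 17*5 = 70
The first 6 terms are: [-15, 2, 19, 36, 53, 70]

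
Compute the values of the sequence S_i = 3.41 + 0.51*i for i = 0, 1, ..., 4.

This is an arithmetic sequence.
i=0: S_0 = 3.41 + 0.51*0 = 3.41
i=1: S_1 = 3.41 + 0.51*1 = 3.92
i=2: S_2 = 3.41 + 0.51*2 = 4.43
i=3: S_3 = 3.41 + 0.51*3 = 4.94
i=4: S_4 = 3.41 + 0.51*4 = 5.45
The first 5 terms are: [3.41, 3.92, 4.43, 4.94, 5.45]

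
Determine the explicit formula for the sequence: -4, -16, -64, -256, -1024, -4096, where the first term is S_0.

Check ratios: -16 / -4 = 4.0
Common ratio r = 4.
First term a = -4.
Formula: S_i = -4 * 4^i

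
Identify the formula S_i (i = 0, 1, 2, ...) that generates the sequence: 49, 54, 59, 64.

Check differences: 54 - 49 = 5
59 - 54 = 5
Common difference d = 5.
First term a = 49.
Formula: S_i = 49 + 5*i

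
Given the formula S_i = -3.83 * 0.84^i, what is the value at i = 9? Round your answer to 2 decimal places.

S_9 = -3.83 * 0.84^9 ≈ -3.83 * 0.2082 ≈ -0.8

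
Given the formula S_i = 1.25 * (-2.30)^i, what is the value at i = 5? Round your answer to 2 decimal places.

S_5 = 1.25 * (-2.3)^5 ≈ 1.25 * -64.3634 ≈ -80.45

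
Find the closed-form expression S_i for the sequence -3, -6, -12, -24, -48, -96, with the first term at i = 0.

Check ratios: -6 / -3 = 2.0
Common ratio r = 2.
First term a = -3.
Formula: S_i = -3 * 2^i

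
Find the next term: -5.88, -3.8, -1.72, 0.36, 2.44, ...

Differences: -3.8 - -5.88 = 2.08
This is an arithmetic sequence with common difference d = 2.08.
Next term = 2.44 + 2.08 = 4.52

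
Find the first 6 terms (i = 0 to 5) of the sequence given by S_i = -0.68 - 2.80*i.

This is an arithmetic sequence.
i=0: S_0 = -0.68 + -2.8*0 = -0.68
i=1: S_1 = -0.68 + -2.8*1 = -3.48
i=2: S_2 = -0.68 + -2.8*2 = -6.28
i=3: S_3 = -0.68 + -2.8*3 = -9.08
i=4: S_4 = -0.68 + -2.8*4 = -11.88
i=5: S_5 = -0.68 + -2.8*5 = -14.68
The first 6 terms are: [-0.68, -3.48, -6.28, -9.08, -11.88, -14.68]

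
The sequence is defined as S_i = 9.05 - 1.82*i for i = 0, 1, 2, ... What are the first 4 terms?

This is an arithmetic sequence.
i=0: S_0 = 9.05 + -1.82*0 = 9.05
i=1: S_1 = 9.05 + -1.82*1 = 7.23
i=2: S_2 = 9.05 + -1.82*2 = 5.41
i=3: S_3 = 9.05 + -1.82*3 = 3.59
The first 4 terms are: [9.05, 7.23, 5.41, 3.59]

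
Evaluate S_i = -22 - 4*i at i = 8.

S_8 = -22 + -4*8 = -22 + -32 = -54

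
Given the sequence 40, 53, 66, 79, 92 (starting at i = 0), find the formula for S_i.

Check differences: 53 - 40 = 13
66 - 53 = 13
Common difference d = 13.
First term a = 40.
Formula: S_i = 40 + 13*i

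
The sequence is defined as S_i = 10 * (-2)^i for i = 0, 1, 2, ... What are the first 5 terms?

This is a geometric sequence.
i=0: S_0 = 10 * (-2)^0 = 10
i=1: S_1 = 10 * (-2)^1 = -20
i=2: S_2 = 10 * (-2)^2 = 40
i=3: S_3 = 10 * (-2)^3 = -80
i=4: S_4 = 10 * (-2)^4 = 160
The first 5 terms are: [10, -20, 40, -80, 160]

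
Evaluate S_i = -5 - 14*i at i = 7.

S_7 = -5 + -14*7 = -5 + -98 = -103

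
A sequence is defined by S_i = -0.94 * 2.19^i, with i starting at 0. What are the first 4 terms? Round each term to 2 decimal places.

This is a geometric sequence.
i=0: S_0 = -0.94 * 2.19^0 = -0.94
i=1: S_1 = -0.94 * 2.19^1 ≈ -2.06
i=2: S_2 = -0.94 * 2.19^2 ≈ -4.51
i=3: S_3 = -0.94 * 2.19^3 ≈ -9.87
The first 4 terms are: [-0.94, -2.06, -4.51, -9.87]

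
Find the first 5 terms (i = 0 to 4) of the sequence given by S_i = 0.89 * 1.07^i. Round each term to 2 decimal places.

This is a geometric sequence.
i=0: S_0 = 0.89 * 1.07^0 = 0.89
i=1: S_1 = 0.89 * 1.07^1 ≈ 0.95
i=2: S_2 = 0.89 * 1.07^2 ≈ 1.02
i=3: S_3 = 0.89 * 1.07^3 ≈ 1.09
i=4: S_4 = 0.89 * 1.07^4 ≈ 1.17
The first 5 terms are: [0.89, 0.95, 1.02, 1.09, 1.17]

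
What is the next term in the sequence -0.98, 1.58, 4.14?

Differences: 1.58 - -0.98 = 2.56
This is an arithmetic sequence with common difference d = 2.56.
Next term = 4.14 + 2.56 = 6.7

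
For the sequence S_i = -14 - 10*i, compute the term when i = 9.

S_9 = -14 + -10*9 = -14 + -90 = -104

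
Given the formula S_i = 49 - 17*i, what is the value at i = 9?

S_9 = 49 + -17*9 = 49 + -153 = -104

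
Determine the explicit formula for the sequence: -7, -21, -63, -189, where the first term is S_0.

Check ratios: -21 / -7 = 3.0
Common ratio r = 3.
First term a = -7.
Formula: S_i = -7 * 3^i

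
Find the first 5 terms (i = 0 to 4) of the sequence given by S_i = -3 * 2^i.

This is a geometric sequence.
i=0: S_0 = -3 * 2^0 = -3
i=1: S_1 = -3 * 2^1 = -6
i=2: S_2 = -3 * 2^2 = -12
i=3: S_3 = -3 * 2^3 = -24
i=4: S_4 = -3 * 2^4 = -48
The first 5 terms are: [-3, -6, -12, -24, -48]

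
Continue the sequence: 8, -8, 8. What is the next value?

Ratios: -8 / 8 = -1.0
This is a geometric sequence with common ratio r = -1.
Next term = 8 * -1 = -8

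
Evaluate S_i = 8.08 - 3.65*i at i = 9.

S_9 = 8.08 + -3.65*9 = 8.08 + -32.85 = -24.77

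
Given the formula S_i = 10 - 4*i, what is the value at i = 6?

S_6 = 10 + -4*6 = 10 + -24 = -14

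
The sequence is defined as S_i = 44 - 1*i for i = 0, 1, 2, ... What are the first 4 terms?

This is an arithmetic sequence.
i=0: S_0 = 44 + -1*0 = 44
i=1: S_1 = 44 + -1*1 = 43
i=2: S_2 = 44 + -1*2 = 42
i=3: S_3 = 44 + -1*3 = 41
The first 4 terms are: [44, 43, 42, 41]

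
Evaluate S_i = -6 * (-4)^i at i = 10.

S_10 = -6 * (-4)^10 = -6 * 1048576 = -6291456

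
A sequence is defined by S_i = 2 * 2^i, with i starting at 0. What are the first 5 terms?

This is a geometric sequence.
i=0: S_0 = 2 * 2^0 = 2
i=1: S_1 = 2 * 2^1 = 4
i=2: S_2 = 2 * 2^2 = 8
i=3: S_3 = 2 * 2^3 = 16
i=4: S_4 = 2 * 2^4 = 32
The first 5 terms are: [2, 4, 8, 16, 32]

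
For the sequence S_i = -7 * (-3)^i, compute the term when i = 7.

S_7 = -7 * (-3)^7 = -7 * -2187 = 15309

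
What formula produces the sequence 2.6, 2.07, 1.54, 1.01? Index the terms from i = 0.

Check differences: 2.07 - 2.6 = -0.53
1.54 - 2.07 = -0.53
Common difference d = -0.53.
First term a = 2.6.
Formula: S_i = 2.60 - 0.53*i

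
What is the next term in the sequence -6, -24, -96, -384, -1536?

Ratios: -24 / -6 = 4.0
This is a geometric sequence with common ratio r = 4.
Next term = -1536 * 4 = -6144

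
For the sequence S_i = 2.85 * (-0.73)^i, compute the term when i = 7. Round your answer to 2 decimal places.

S_7 = 2.85 * (-0.73)^7 ≈ 2.85 * -0.1105 ≈ -0.31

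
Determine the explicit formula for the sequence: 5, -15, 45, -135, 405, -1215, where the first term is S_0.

Check ratios: -15 / 5 = -3.0
Common ratio r = -3.
First term a = 5.
Formula: S_i = 5 * (-3)^i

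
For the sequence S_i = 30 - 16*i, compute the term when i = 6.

S_6 = 30 + -16*6 = 30 + -96 = -66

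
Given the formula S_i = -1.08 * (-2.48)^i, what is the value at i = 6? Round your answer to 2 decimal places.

S_6 = -1.08 * (-2.48)^6 ≈ -1.08 * 232.6538 ≈ -251.27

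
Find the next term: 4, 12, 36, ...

Ratios: 12 / 4 = 3.0
This is a geometric sequence with common ratio r = 3.
Next term = 36 * 3 = 108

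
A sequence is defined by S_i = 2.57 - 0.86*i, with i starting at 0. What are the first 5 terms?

This is an arithmetic sequence.
i=0: S_0 = 2.57 + -0.86*0 = 2.57
i=1: S_1 = 2.57 + -0.86*1 = 1.71
i=2: S_2 = 2.57 + -0.86*2 = 0.85
i=3: S_3 = 2.57 + -0.86*3 = -0.01
i=4: S_4 = 2.57 + -0.86*4 = -0.87
The first 5 terms are: [2.57, 1.71, 0.85, -0.01, -0.87]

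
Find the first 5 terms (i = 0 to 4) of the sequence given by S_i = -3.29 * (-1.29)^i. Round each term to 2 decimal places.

This is a geometric sequence.
i=0: S_0 = -3.29 * (-1.29)^0 = -3.29
i=1: S_1 = -3.29 * (-1.29)^1 ≈ 4.24
i=2: S_2 = -3.29 * (-1.29)^2 ≈ -5.47
i=3: S_3 = -3.29 * (-1.29)^3 ≈ 7.06
i=4: S_4 = -3.29 * (-1.29)^4 ≈ -9.11
The first 5 terms are: [-3.29, 4.24, -5.47, 7.06, -9.11]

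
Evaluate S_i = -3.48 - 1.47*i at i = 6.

S_6 = -3.48 + -1.47*6 = -3.48 + -8.82 = -12.3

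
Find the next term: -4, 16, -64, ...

Ratios: 16 / -4 = -4.0
This is a geometric sequence with common ratio r = -4.
Next term = -64 * -4 = 256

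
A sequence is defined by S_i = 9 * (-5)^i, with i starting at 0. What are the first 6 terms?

This is a geometric sequence.
i=0: S_0 = 9 * (-5)^0 = 9
i=1: S_1 = 9 * (-5)^1 = -45
i=2: S_2 = 9 * (-5)^2 = 225
i=3: S_3 = 9 * (-5)^3 = -1125
i=4: S_4 = 9 * (-5)^4 = 5625
i=5: S_5 = 9 * (-5)^5 = -28125
The first 6 terms are: [9, -45, 225, -1125, 5625, -28125]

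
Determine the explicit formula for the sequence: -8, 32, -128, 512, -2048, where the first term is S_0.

Check ratios: 32 / -8 = -4.0
Common ratio r = -4.
First term a = -8.
Formula: S_i = -8 * (-4)^i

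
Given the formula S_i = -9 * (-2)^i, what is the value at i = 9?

S_9 = -9 * (-2)^9 = -9 * -512 = 4608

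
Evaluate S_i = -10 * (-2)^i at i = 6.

S_6 = -10 * (-2)^6 = -10 * 64 = -640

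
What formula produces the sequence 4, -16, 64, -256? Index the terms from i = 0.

Check ratios: -16 / 4 = -4.0
Common ratio r = -4.
First term a = 4.
Formula: S_i = 4 * (-4)^i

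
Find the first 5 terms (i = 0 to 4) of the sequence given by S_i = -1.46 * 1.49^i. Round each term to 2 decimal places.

This is a geometric sequence.
i=0: S_0 = -1.46 * 1.49^0 = -1.46
i=1: S_1 = -1.46 * 1.49^1 ≈ -2.18
i=2: S_2 = -1.46 * 1.49^2 ≈ -3.24
i=3: S_3 = -1.46 * 1.49^3 ≈ -4.83
i=4: S_4 = -1.46 * 1.49^4 ≈ -7.2
The first 5 terms are: [-1.46, -2.18, -3.24, -4.83, -7.2]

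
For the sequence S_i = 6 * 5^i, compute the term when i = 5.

S_5 = 6 * 5^5 = 6 * 3125 = 18750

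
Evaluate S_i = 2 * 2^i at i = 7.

S_7 = 2 * 2^7 = 2 * 128 = 256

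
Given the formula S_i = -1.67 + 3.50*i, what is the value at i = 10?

S_10 = -1.67 + 3.5*10 = -1.67 + 35.0 = 33.33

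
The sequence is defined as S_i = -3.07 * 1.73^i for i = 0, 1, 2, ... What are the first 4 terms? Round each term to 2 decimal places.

This is a geometric sequence.
i=0: S_0 = -3.07 * 1.73^0 = -3.07
i=1: S_1 = -3.07 * 1.73^1 ≈ -5.31
i=2: S_2 = -3.07 * 1.73^2 ≈ -9.19
i=3: S_3 = -3.07 * 1.73^3 ≈ -15.9
The first 4 terms are: [-3.07, -5.31, -9.19, -15.9]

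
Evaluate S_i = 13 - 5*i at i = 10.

S_10 = 13 + -5*10 = 13 + -50 = -37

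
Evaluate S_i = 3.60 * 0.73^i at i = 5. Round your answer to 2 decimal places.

S_5 = 3.6 * 0.73^5 ≈ 3.6 * 0.2073 ≈ 0.75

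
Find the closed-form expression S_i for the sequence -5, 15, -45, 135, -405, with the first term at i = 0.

Check ratios: 15 / -5 = -3.0
Common ratio r = -3.
First term a = -5.
Formula: S_i = -5 * (-3)^i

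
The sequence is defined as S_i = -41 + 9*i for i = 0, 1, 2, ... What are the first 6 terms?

This is an arithmetic sequence.
i=0: S_0 = -41 + 9*0 = -41
i=1: S_1 = -41 + 9*1 = -32
i=2: S_2 = -41 + 9*2 = -23
i=3: S_3 = -41 + 9*3 = -14
i=4: S_4 = -41 + 9*4 = -5
i=5: S_5 = -41 + 9*5 = 4
The first 6 terms are: [-41, -32, -23, -14, -5, 4]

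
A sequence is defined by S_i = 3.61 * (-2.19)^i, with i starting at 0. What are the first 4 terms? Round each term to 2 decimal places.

This is a geometric sequence.
i=0: S_0 = 3.61 * (-2.19)^0 = 3.61
i=1: S_1 = 3.61 * (-2.19)^1 ≈ -7.91
i=2: S_2 = 3.61 * (-2.19)^2 ≈ 17.31
i=3: S_3 = 3.61 * (-2.19)^3 ≈ -37.92
The first 4 terms are: [3.61, -7.91, 17.31, -37.92]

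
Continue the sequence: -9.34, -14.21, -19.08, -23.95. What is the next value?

Differences: -14.21 - -9.34 = -4.87
This is an arithmetic sequence with common difference d = -4.87.
Next term = -23.95 + -4.87 = -28.82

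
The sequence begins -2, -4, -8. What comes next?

Ratios: -4 / -2 = 2.0
This is a geometric sequence with common ratio r = 2.
Next term = -8 * 2 = -16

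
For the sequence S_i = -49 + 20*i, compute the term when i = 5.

S_5 = -49 + 20*5 = -49 + 100 = 51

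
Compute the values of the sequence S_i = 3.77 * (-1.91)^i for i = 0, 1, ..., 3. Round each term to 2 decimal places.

This is a geometric sequence.
i=0: S_0 = 3.77 * (-1.91)^0 = 3.77
i=1: S_1 = 3.77 * (-1.91)^1 ≈ -7.2
i=2: S_2 = 3.77 * (-1.91)^2 ≈ 13.75
i=3: S_3 = 3.77 * (-1.91)^3 ≈ -26.27
The first 4 terms are: [3.77, -7.2, 13.75, -26.27]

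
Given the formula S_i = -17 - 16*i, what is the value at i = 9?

S_9 = -17 + -16*9 = -17 + -144 = -161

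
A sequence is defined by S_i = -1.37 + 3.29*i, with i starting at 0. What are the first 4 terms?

This is an arithmetic sequence.
i=0: S_0 = -1.37 + 3.29*0 = -1.37
i=1: S_1 = -1.37 + 3.29*1 = 1.92
i=2: S_2 = -1.37 + 3.29*2 = 5.21
i=3: S_3 = -1.37 + 3.29*3 = 8.5
The first 4 terms are: [-1.37, 1.92, 5.21, 8.5]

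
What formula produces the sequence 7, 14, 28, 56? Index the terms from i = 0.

Check ratios: 14 / 7 = 2.0
Common ratio r = 2.
First term a = 7.
Formula: S_i = 7 * 2^i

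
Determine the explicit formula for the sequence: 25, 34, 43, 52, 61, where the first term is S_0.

Check differences: 34 - 25 = 9
43 - 34 = 9
Common difference d = 9.
First term a = 25.
Formula: S_i = 25 + 9*i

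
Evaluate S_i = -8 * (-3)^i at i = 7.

S_7 = -8 * (-3)^7 = -8 * -2187 = 17496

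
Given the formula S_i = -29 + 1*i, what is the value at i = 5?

S_5 = -29 + 1*5 = -29 + 5 = -24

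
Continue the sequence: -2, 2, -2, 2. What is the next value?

Ratios: 2 / -2 = -1.0
This is a geometric sequence with common ratio r = -1.
Next term = 2 * -1 = -2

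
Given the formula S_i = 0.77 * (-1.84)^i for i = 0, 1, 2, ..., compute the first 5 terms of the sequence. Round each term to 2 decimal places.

This is a geometric sequence.
i=0: S_0 = 0.77 * (-1.84)^0 = 0.77
i=1: S_1 = 0.77 * (-1.84)^1 ≈ -1.42
i=2: S_2 = 0.77 * (-1.84)^2 ≈ 2.61
i=3: S_3 = 0.77 * (-1.84)^3 ≈ -4.8
i=4: S_4 = 0.77 * (-1.84)^4 ≈ 8.83
The first 5 terms are: [0.77, -1.42, 2.61, -4.8, 8.83]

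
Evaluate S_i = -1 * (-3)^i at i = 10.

S_10 = -1 * (-3)^10 = -1 * 59049 = -59049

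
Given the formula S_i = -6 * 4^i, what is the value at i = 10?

S_10 = -6 * 4^10 = -6 * 1048576 = -6291456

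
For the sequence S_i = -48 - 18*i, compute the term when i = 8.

S_8 = -48 + -18*8 = -48 + -144 = -192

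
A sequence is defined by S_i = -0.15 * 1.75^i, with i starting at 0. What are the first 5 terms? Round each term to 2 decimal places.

This is a geometric sequence.
i=0: S_0 = -0.15 * 1.75^0 = -0.15
i=1: S_1 = -0.15 * 1.75^1 ≈ -0.26
i=2: S_2 = -0.15 * 1.75^2 ≈ -0.46
i=3: S_3 = -0.15 * 1.75^3 ≈ -0.8
i=4: S_4 = -0.15 * 1.75^4 ≈ -1.41
The first 5 terms are: [-0.15, -0.26, -0.46, -0.8, -1.41]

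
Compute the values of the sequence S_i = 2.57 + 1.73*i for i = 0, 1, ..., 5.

This is an arithmetic sequence.
i=0: S_0 = 2.57 + 1.73*0 = 2.57
i=1: S_1 = 2.57 + 1.73*1 = 4.3
i=2: S_2 = 2.57 + 1.73*2 = 6.03
i=3: S_3 = 2.57 + 1.73*3 = 7.76
i=4: S_4 = 2.57 + 1.73*4 = 9.49
i=5: S_5 = 2.57 + 1.73*5 = 11.22
The first 6 terms are: [2.57, 4.3, 6.03, 7.76, 9.49, 11.22]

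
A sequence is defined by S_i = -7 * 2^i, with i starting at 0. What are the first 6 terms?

This is a geometric sequence.
i=0: S_0 = -7 * 2^0 = -7
i=1: S_1 = -7 * 2^1 = -14
i=2: S_2 = -7 * 2^2 = -28
i=3: S_3 = -7 * 2^3 = -56
i=4: S_4 = -7 * 2^4 = -112
i=5: S_5 = -7 * 2^5 = -224
The first 6 terms are: [-7, -14, -28, -56, -112, -224]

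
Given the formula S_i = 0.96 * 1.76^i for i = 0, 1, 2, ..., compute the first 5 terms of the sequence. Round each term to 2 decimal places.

This is a geometric sequence.
i=0: S_0 = 0.96 * 1.76^0 = 0.96
i=1: S_1 = 0.96 * 1.76^1 ≈ 1.69
i=2: S_2 = 0.96 * 1.76^2 ≈ 2.97
i=3: S_3 = 0.96 * 1.76^3 ≈ 5.23
i=4: S_4 = 0.96 * 1.76^4 ≈ 9.21
The first 5 terms are: [0.96, 1.69, 2.97, 5.23, 9.21]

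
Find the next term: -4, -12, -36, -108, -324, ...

Ratios: -12 / -4 = 3.0
This is a geometric sequence with common ratio r = 3.
Next term = -324 * 3 = -972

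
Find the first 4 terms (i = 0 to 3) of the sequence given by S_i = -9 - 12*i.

This is an arithmetic sequence.
i=0: S_0 = -9 + -12*0 = -9
i=1: S_1 = -9 + -12*1 = -21
i=2: S_2 = -9 + -12*2 = -33
i=3: S_3 = -9 + -12*3 = -45
The first 4 terms are: [-9, -21, -33, -45]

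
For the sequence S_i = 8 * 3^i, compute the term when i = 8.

S_8 = 8 * 3^8 = 8 * 6561 = 52488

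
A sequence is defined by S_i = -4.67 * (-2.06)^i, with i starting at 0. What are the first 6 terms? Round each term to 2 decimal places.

This is a geometric sequence.
i=0: S_0 = -4.67 * (-2.06)^0 = -4.67
i=1: S_1 = -4.67 * (-2.06)^1 ≈ 9.62
i=2: S_2 = -4.67 * (-2.06)^2 ≈ -19.82
i=3: S_3 = -4.67 * (-2.06)^3 ≈ 40.82
i=4: S_4 = -4.67 * (-2.06)^4 ≈ -84.1
i=5: S_5 = -4.67 * (-2.06)^5 ≈ 173.24
The first 6 terms are: [-4.67, 9.62, -19.82, 40.82, -84.1, 173.24]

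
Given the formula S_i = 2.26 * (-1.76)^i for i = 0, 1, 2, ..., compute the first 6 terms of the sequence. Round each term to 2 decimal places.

This is a geometric sequence.
i=0: S_0 = 2.26 * (-1.76)^0 = 2.26
i=1: S_1 = 2.26 * (-1.76)^1 ≈ -3.98
i=2: S_2 = 2.26 * (-1.76)^2 ≈ 7.0
i=3: S_3 = 2.26 * (-1.76)^3 ≈ -12.32
i=4: S_4 = 2.26 * (-1.76)^4 ≈ 21.68
i=5: S_5 = 2.26 * (-1.76)^5 ≈ -38.17
The first 6 terms are: [2.26, -3.98, 7.0, -12.32, 21.68, -38.17]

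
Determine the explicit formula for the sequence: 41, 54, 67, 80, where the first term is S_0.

Check differences: 54 - 41 = 13
67 - 54 = 13
Common difference d = 13.
First term a = 41.
Formula: S_i = 41 + 13*i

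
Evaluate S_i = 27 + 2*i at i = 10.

S_10 = 27 + 2*10 = 27 + 20 = 47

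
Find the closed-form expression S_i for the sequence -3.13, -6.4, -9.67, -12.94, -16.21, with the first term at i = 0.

Check differences: -6.4 - -3.13 = -3.27
-9.67 - -6.4 = -3.27
Common difference d = -3.27.
First term a = -3.13.
Formula: S_i = -3.13 - 3.27*i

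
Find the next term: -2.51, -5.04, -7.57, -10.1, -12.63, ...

Differences: -5.04 - -2.51 = -2.53
This is an arithmetic sequence with common difference d = -2.53.
Next term = -12.63 + -2.53 = -15.16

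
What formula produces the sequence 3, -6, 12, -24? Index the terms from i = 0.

Check ratios: -6 / 3 = -2.0
Common ratio r = -2.
First term a = 3.
Formula: S_i = 3 * (-2)^i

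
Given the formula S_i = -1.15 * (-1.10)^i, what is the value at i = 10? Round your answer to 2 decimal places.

S_10 = -1.15 * (-1.1)^10 ≈ -1.15 * 2.5937 ≈ -2.98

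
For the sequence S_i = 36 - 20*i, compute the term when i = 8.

S_8 = 36 + -20*8 = 36 + -160 = -124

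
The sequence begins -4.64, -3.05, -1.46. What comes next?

Differences: -3.05 - -4.64 = 1.59
This is an arithmetic sequence with common difference d = 1.59.
Next term = -1.46 + 1.59 = 0.13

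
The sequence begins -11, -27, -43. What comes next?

Differences: -27 - -11 = -16
This is an arithmetic sequence with common difference d = -16.
Next term = -43 + -16 = -59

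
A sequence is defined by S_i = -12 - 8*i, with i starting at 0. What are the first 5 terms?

This is an arithmetic sequence.
i=0: S_0 = -12 + -8*0 = -12
i=1: S_1 = -12 + -8*1 = -20
i=2: S_2 = -12 + -8*2 = -28
i=3: S_3 = -12 + -8*3 = -36
i=4: S_4 = -12 + -8*4 = -44
The first 5 terms are: [-12, -20, -28, -36, -44]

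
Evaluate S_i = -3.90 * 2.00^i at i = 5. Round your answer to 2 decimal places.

S_5 = -3.9 * 2.0^5 = -3.9 * 32 = -124.8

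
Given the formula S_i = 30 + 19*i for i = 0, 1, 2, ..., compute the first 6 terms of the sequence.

This is an arithmetic sequence.
i=0: S_0 = 30 + 19*0 = 30
i=1: S_1 = 30 + 19*1 = 49
i=2: S_2 = 30 + 19*2 = 68
i=3: S_3 = 30 + 19*3 = 87
i=4: S_4 = 30 + 19*4 = 106
i=5: S_5 = 30 + 19*5 = 125
The first 6 terms are: [30, 49, 68, 87, 106, 125]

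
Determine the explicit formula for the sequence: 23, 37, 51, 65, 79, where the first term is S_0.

Check differences: 37 - 23 = 14
51 - 37 = 14
Common difference d = 14.
First term a = 23.
Formula: S_i = 23 + 14*i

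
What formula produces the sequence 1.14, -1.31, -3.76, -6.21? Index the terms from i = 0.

Check differences: -1.31 - 1.14 = -2.45
-3.76 - -1.31 = -2.45
Common difference d = -2.45.
First term a = 1.14.
Formula: S_i = 1.14 - 2.45*i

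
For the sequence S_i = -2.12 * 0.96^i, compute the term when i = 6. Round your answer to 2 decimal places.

S_6 = -2.12 * 0.96^6 ≈ -2.12 * 0.7828 ≈ -1.66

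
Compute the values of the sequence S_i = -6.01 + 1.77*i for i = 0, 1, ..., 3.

This is an arithmetic sequence.
i=0: S_0 = -6.01 + 1.77*0 = -6.01
i=1: S_1 = -6.01 + 1.77*1 = -4.24
i=2: S_2 = -6.01 + 1.77*2 = -2.47
i=3: S_3 = -6.01 + 1.77*3 = -0.7
The first 4 terms are: [-6.01, -4.24, -2.47, -0.7]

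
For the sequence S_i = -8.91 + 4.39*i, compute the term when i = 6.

S_6 = -8.91 + 4.39*6 = -8.91 + 26.34 = 17.43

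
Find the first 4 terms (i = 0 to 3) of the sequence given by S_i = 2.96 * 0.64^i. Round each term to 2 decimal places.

This is a geometric sequence.
i=0: S_0 = 2.96 * 0.64^0 = 2.96
i=1: S_1 = 2.96 * 0.64^1 ≈ 1.89
i=2: S_2 = 2.96 * 0.64^2 ≈ 1.21
i=3: S_3 = 2.96 * 0.64^3 ≈ 0.78
The first 4 terms are: [2.96, 1.89, 1.21, 0.78]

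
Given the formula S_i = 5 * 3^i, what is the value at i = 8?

S_8 = 5 * 3^8 = 5 * 6561 = 32805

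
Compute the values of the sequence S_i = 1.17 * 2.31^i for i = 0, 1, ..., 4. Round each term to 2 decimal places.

This is a geometric sequence.
i=0: S_0 = 1.17 * 2.31^0 = 1.17
i=1: S_1 = 1.17 * 2.31^1 ≈ 2.7
i=2: S_2 = 1.17 * 2.31^2 ≈ 6.24
i=3: S_3 = 1.17 * 2.31^3 ≈ 14.42
i=4: S_4 = 1.17 * 2.31^4 ≈ 33.31
The first 5 terms are: [1.17, 2.7, 6.24, 14.42, 33.31]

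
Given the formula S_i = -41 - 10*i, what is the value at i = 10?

S_10 = -41 + -10*10 = -41 + -100 = -141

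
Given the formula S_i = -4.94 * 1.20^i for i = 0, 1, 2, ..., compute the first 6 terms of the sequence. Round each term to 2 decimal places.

This is a geometric sequence.
i=0: S_0 = -4.94 * 1.2^0 = -4.94
i=1: S_1 = -4.94 * 1.2^1 ≈ -5.93
i=2: S_2 = -4.94 * 1.2^2 ≈ -7.11
i=3: S_3 = -4.94 * 1.2^3 ≈ -8.54
i=4: S_4 = -4.94 * 1.2^4 ≈ -10.24
i=5: S_5 = -4.94 * 1.2^5 ≈ -12.29
The first 6 terms are: [-4.94, -5.93, -7.11, -8.54, -10.24, -12.29]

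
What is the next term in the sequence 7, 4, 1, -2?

Differences: 4 - 7 = -3
This is an arithmetic sequence with common difference d = -3.
Next term = -2 + -3 = -5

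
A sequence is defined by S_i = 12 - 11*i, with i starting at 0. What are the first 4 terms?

This is an arithmetic sequence.
i=0: S_0 = 12 + -11*0 = 12
i=1: S_1 = 12 + -11*1 = 1
i=2: S_2 = 12 + -11*2 = -10
i=3: S_3 = 12 + -11*3 = -21
The first 4 terms are: [12, 1, -10, -21]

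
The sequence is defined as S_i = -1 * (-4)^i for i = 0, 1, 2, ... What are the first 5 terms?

This is a geometric sequence.
i=0: S_0 = -1 * (-4)^0 = -1
i=1: S_1 = -1 * (-4)^1 = 4
i=2: S_2 = -1 * (-4)^2 = -16
i=3: S_3 = -1 * (-4)^3 = 64
i=4: S_4 = -1 * (-4)^4 = -256
The first 5 terms are: [-1, 4, -16, 64, -256]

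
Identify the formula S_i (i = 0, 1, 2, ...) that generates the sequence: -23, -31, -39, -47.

Check differences: -31 - -23 = -8
-39 - -31 = -8
Common difference d = -8.
First term a = -23.
Formula: S_i = -23 - 8*i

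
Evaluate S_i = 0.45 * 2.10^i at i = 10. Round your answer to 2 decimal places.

S_10 = 0.45 * 2.1^10 ≈ 0.45 * 1667.9881 ≈ 750.59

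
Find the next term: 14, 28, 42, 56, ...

Differences: 28 - 14 = 14
This is an arithmetic sequence with common difference d = 14.
Next term = 56 + 14 = 70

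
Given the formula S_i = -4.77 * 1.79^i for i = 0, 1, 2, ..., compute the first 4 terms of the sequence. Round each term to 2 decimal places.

This is a geometric sequence.
i=0: S_0 = -4.77 * 1.79^0 = -4.77
i=1: S_1 = -4.77 * 1.79^1 ≈ -8.54
i=2: S_2 = -4.77 * 1.79^2 ≈ -15.28
i=3: S_3 = -4.77 * 1.79^3 ≈ -27.36
The first 4 terms are: [-4.77, -8.54, -15.28, -27.36]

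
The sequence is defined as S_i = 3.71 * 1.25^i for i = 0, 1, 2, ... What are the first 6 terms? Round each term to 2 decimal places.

This is a geometric sequence.
i=0: S_0 = 3.71 * 1.25^0 = 3.71
i=1: S_1 = 3.71 * 1.25^1 ≈ 4.64
i=2: S_2 = 3.71 * 1.25^2 ≈ 5.8
i=3: S_3 = 3.71 * 1.25^3 ≈ 7.25
i=4: S_4 = 3.71 * 1.25^4 ≈ 9.06
i=5: S_5 = 3.71 * 1.25^5 ≈ 11.32
The first 6 terms are: [3.71, 4.64, 5.8, 7.25, 9.06, 11.32]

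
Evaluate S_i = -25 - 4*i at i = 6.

S_6 = -25 + -4*6 = -25 + -24 = -49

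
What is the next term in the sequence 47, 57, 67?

Differences: 57 - 47 = 10
This is an arithmetic sequence with common difference d = 10.
Next term = 67 + 10 = 77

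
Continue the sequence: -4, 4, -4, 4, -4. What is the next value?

Ratios: 4 / -4 = -1.0
This is a geometric sequence with common ratio r = -1.
Next term = -4 * -1 = 4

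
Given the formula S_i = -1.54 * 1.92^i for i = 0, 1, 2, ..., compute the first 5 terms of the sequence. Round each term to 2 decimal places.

This is a geometric sequence.
i=0: S_0 = -1.54 * 1.92^0 = -1.54
i=1: S_1 = -1.54 * 1.92^1 ≈ -2.96
i=2: S_2 = -1.54 * 1.92^2 ≈ -5.68
i=3: S_3 = -1.54 * 1.92^3 ≈ -10.9
i=4: S_4 = -1.54 * 1.92^4 ≈ -20.93
The first 5 terms are: [-1.54, -2.96, -5.68, -10.9, -20.93]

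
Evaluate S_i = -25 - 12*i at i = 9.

S_9 = -25 + -12*9 = -25 + -108 = -133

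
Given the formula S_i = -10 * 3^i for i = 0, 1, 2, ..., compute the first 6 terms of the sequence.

This is a geometric sequence.
i=0: S_0 = -10 * 3^0 = -10
i=1: S_1 = -10 * 3^1 = -30
i=2: S_2 = -10 * 3^2 = -90
i=3: S_3 = -10 * 3^3 = -270
i=4: S_4 = -10 * 3^4 = -810
i=5: S_5 = -10 * 3^5 = -2430
The first 6 terms are: [-10, -30, -90, -270, -810, -2430]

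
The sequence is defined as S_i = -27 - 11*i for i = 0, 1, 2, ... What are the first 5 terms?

This is an arithmetic sequence.
i=0: S_0 = -27 + -11*0 = -27
i=1: S_1 = -27 + -11*1 = -38
i=2: S_2 = -27 + -11*2 = -49
i=3: S_3 = -27 + -11*3 = -60
i=4: S_4 = -27 + -11*4 = -71
The first 5 terms are: [-27, -38, -49, -60, -71]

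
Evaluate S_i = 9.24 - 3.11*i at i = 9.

S_9 = 9.24 + -3.11*9 = 9.24 + -27.99 = -18.75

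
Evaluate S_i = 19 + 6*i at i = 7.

S_7 = 19 + 6*7 = 19 + 42 = 61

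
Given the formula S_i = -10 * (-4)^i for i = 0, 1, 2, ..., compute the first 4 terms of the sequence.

This is a geometric sequence.
i=0: S_0 = -10 * (-4)^0 = -10
i=1: S_1 = -10 * (-4)^1 = 40
i=2: S_2 = -10 * (-4)^2 = -160
i=3: S_3 = -10 * (-4)^3 = 640
The first 4 terms are: [-10, 40, -160, 640]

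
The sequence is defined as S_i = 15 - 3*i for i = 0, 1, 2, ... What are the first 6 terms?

This is an arithmetic sequence.
i=0: S_0 = 15 + -3*0 = 15
i=1: S_1 = 15 + -3*1 = 12
i=2: S_2 = 15 + -3*2 = 9
i=3: S_3 = 15 + -3*3 = 6
i=4: S_4 = 15 + -3*4 = 3
i=5: S_5 = 15 + -3*5 = 0
The first 6 terms are: [15, 12, 9, 6, 3, 0]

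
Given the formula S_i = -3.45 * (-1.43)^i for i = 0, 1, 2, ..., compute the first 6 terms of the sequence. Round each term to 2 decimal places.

This is a geometric sequence.
i=0: S_0 = -3.45 * (-1.43)^0 = -3.45
i=1: S_1 = -3.45 * (-1.43)^1 ≈ 4.93
i=2: S_2 = -3.45 * (-1.43)^2 ≈ -7.05
i=3: S_3 = -3.45 * (-1.43)^3 ≈ 10.09
i=4: S_4 = -3.45 * (-1.43)^4 ≈ -14.43
i=5: S_5 = -3.45 * (-1.43)^5 ≈ 20.63
The first 6 terms are: [-3.45, 4.93, -7.05, 10.09, -14.43, 20.63]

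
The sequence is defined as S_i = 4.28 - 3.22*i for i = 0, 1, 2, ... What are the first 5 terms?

This is an arithmetic sequence.
i=0: S_0 = 4.28 + -3.22*0 = 4.28
i=1: S_1 = 4.28 + -3.22*1 = 1.06
i=2: S_2 = 4.28 + -3.22*2 = -2.16
i=3: S_3 = 4.28 + -3.22*3 = -5.38
i=4: S_4 = 4.28 + -3.22*4 = -8.6
The first 5 terms are: [4.28, 1.06, -2.16, -5.38, -8.6]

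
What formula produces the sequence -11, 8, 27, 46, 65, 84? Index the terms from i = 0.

Check differences: 8 - -11 = 19
27 - 8 = 19
Common difference d = 19.
First term a = -11.
Formula: S_i = -11 + 19*i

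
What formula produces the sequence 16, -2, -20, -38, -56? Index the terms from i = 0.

Check differences: -2 - 16 = -18
-20 - -2 = -18
Common difference d = -18.
First term a = 16.
Formula: S_i = 16 - 18*i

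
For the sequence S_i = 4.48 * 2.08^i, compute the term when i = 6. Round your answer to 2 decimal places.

S_6 = 4.48 * 2.08^6 ≈ 4.48 * 80.9804 ≈ 362.79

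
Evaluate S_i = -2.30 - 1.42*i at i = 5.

S_5 = -2.3 + -1.42*5 = -2.3 + -7.1 = -9.4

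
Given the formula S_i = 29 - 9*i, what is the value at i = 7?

S_7 = 29 + -9*7 = 29 + -63 = -34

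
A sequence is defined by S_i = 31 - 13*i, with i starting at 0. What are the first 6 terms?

This is an arithmetic sequence.
i=0: S_0 = 31 + -13*0 = 31
i=1: S_1 = 31 + -13*1 = 18
i=2: S_2 = 31 + -13*2 = 5
i=3: S_3 = 31 + -13*3 = -8
i=4: S_4 = 31 + -13*4 = -21
i=5: S_5 = 31 + -13*5 = -34
The first 6 terms are: [31, 18, 5, -8, -21, -34]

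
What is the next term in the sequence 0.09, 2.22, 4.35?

Differences: 2.22 - 0.09 = 2.13
This is an arithmetic sequence with common difference d = 2.13.
Next term = 4.35 + 2.13 = 6.48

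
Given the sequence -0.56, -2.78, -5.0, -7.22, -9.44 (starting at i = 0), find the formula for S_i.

Check differences: -2.78 - -0.56 = -2.22
-5.0 - -2.78 = -2.22
Common difference d = -2.22.
First term a = -0.56.
Formula: S_i = -0.56 - 2.22*i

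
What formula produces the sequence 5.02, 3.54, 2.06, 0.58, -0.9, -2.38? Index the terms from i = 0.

Check differences: 3.54 - 5.02 = -1.48
2.06 - 3.54 = -1.48
Common difference d = -1.48.
First term a = 5.02.
Formula: S_i = 5.02 - 1.48*i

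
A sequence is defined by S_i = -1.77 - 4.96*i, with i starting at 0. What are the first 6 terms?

This is an arithmetic sequence.
i=0: S_0 = -1.77 + -4.96*0 = -1.77
i=1: S_1 = -1.77 + -4.96*1 = -6.73
i=2: S_2 = -1.77 + -4.96*2 = -11.69
i=3: S_3 = -1.77 + -4.96*3 = -16.65
i=4: S_4 = -1.77 + -4.96*4 = -21.61
i=5: S_5 = -1.77 + -4.96*5 = -26.57
The first 6 terms are: [-1.77, -6.73, -11.69, -16.65, -21.61, -26.57]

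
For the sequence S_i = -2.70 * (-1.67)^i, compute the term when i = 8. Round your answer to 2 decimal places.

S_8 = -2.7 * (-1.67)^8 ≈ -2.7 * 60.4967 ≈ -163.34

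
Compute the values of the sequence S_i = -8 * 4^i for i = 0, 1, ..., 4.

This is a geometric sequence.
i=0: S_0 = -8 * 4^0 = -8
i=1: S_1 = -8 * 4^1 = -32
i=2: S_2 = -8 * 4^2 = -128
i=3: S_3 = -8 * 4^3 = -512
i=4: S_4 = -8 * 4^4 = -2048
The first 5 terms are: [-8, -32, -128, -512, -2048]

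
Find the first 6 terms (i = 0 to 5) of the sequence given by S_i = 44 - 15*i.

This is an arithmetic sequence.
i=0: S_0 = 44 + -15*0 = 44
i=1: S_1 = 44 + -15*1 = 29
i=2: S_2 = 44 + -15*2 = 14
i=3: S_3 = 44 + -15*3 = -1
i=4: S_4 = 44 + -15*4 = -16
i=5: S_5 = 44 + -15*5 = -31
The first 6 terms are: [44, 29, 14, -1, -16, -31]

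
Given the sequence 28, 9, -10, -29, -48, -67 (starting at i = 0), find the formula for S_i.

Check differences: 9 - 28 = -19
-10 - 9 = -19
Common difference d = -19.
First term a = 28.
Formula: S_i = 28 - 19*i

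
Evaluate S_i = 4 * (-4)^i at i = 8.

S_8 = 4 * (-4)^8 = 4 * 65536 = 262144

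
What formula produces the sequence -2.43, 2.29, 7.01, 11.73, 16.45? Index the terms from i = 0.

Check differences: 2.29 - -2.43 = 4.72
7.01 - 2.29 = 4.72
Common difference d = 4.72.
First term a = -2.43.
Formula: S_i = -2.43 + 4.72*i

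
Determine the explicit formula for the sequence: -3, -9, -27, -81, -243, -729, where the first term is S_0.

Check ratios: -9 / -3 = 3.0
Common ratio r = 3.
First term a = -3.
Formula: S_i = -3 * 3^i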